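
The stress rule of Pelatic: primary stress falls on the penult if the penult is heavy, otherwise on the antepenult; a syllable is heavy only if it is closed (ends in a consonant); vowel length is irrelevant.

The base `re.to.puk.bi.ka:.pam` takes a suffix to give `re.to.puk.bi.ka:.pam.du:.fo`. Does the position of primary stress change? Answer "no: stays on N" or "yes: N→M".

Base `re.to.puk.bi.ka:.pam` (6 syllables):
  Weights: 4 bi L, 5 ka: L, 6 pam H.
  The penult (syllable 5, ka:) is light, so stress falls on the antepenult (syllable 4, bi).
  → primary stress on syllable 4.
Suffixed `re.to.puk.bi.ka:.pam.du:.fo` (8 syllables):
  Weights: 6 pam H, 7 du: L, 8 fo L.
  The penult (syllable 7, du:) is light, so stress falls on the antepenult (syllable 6, pam).
  → primary stress on syllable 6.

yes: 4→6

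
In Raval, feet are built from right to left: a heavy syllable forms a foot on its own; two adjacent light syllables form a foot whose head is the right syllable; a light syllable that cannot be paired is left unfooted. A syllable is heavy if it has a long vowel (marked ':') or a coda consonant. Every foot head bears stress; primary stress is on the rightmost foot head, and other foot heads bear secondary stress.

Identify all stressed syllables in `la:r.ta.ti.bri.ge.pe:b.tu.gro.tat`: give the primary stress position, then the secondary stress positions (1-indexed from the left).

primary 9, secondary 1, 3, 5, 6, 8

Weights: 1 la:r H, 2 ta L, 3 ti L, 4 bri L, 5 ge L, 6 pe:b H, 7 tu L, 8 gro L, 9 tat H.
Parse right to left (heavy = foot alone; LL = one foot; stranded L unfooted): (ˈla:r) (ta.ˈti) (bri.ˈge) (ˈpe:b) (tu.ˈgro) (ˈtat).
Foot heads: 1, 3, 5, 6, 8, 9.
Primary stress on the rightmost head = syllable 9.
Secondary stress on 1, 3, 5, 6, 8: ˌla:r.ta.ˌti.bri.ˌge.ˌpe:b.tu.ˌgro.ˈtat.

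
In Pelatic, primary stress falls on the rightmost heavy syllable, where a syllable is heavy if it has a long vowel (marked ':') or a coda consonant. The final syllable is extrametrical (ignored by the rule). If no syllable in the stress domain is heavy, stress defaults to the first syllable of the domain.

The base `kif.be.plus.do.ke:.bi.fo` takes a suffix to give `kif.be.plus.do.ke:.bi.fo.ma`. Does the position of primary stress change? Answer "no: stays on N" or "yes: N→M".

no: stays on 5

Base `kif.be.plus.do.ke:.bi.fo` (7 syllables):
  The final syllable (7, fo) is extrametrical; the stress domain is syllables 1–6.
  Weights: 1 kif H, 2 be L, 3 plus H, 4 do L, 5 ke: H, 6 bi L.
  Heavy syllables in the domain: 1, 3, 5. The rightmost is syllable 5 (ke:).
  → primary stress on syllable 5.
Suffixed `kif.be.plus.do.ke:.bi.fo.ma` (8 syllables):
  The final syllable (8, ma) is extrametrical; the stress domain is syllables 1–7.
  Weights: 1 kif H, 2 be L, 3 plus H, 4 do L, 5 ke: H, 6 bi L, 7 fo L.
  Heavy syllables in the domain: 1, 3, 5. The rightmost is syllable 5 (ke:).
  → primary stress on syllable 5.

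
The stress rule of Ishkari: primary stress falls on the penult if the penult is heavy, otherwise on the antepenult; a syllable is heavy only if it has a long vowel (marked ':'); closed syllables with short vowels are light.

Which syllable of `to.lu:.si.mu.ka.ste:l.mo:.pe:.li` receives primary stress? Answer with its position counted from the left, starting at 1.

Weights: 7 mo: H, 8 pe: H, 9 li L.
The penult (syllable 8, pe:) is heavy, so it takes stress.
Primary stress: syllable 8 → to.lu:.si.mu.ka.ste:l.mo:.ˈpe:.li.

8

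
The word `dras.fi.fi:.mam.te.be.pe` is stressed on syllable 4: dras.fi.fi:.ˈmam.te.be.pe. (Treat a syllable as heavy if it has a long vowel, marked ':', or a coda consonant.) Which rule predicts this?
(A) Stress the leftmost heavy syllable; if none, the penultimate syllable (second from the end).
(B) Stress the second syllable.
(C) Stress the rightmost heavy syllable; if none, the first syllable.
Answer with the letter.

C

Rule A → syllable 1 (observed: 4).
Rule B → syllable 2 (observed: 4).
Rule C → syllable 4 ✓.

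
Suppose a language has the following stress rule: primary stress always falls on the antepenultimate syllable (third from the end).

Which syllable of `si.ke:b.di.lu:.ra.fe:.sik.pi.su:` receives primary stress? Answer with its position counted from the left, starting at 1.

The word has 9 syllables; the antepenultimate syllable (third from the end) is syllable 7 (sik).
Primary stress: syllable 7 → si.ke:b.di.lu:.ra.fe:.ˈsik.pi.su:.

7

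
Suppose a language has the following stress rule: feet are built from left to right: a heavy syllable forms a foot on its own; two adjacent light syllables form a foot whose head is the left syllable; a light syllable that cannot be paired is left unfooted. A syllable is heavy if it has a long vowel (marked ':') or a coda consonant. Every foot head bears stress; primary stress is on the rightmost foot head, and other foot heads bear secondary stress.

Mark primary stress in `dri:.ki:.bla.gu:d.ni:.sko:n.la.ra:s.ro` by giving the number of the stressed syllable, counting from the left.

8

Weights: 1 dri: H, 2 ki: H, 3 bla L, 4 gu:d H, 5 ni: H, 6 sko:n H, 7 la L, 8 ra:s H, 9 ro L.
Parse left to right (heavy = foot alone; LL = one foot; stranded L unfooted): (ˈdri:) (ˈki:) bla (ˈgu:d) (ˈni:) (ˈsko:n) la (ˈra:s) ro.
Foot heads: 1, 2, 4, 5, 6, 8.
Primary stress on the rightmost head = syllable 8.
Primary stress: syllable 8 → dri:.ki:.bla.gu:d.ni:.sko:n.la.ˈra:s.ro.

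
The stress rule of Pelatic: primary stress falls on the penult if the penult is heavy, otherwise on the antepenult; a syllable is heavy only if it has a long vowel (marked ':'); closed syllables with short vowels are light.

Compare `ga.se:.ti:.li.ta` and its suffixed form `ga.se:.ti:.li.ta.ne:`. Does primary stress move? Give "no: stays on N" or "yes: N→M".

Base `ga.se:.ti:.li.ta` (5 syllables):
  Weights: 3 ti: H, 4 li L, 5 ta L.
  The penult (syllable 4, li) is light, so stress falls on the antepenult (syllable 3, ti:).
  → primary stress on syllable 3.
Suffixed `ga.se:.ti:.li.ta.ne:` (6 syllables):
  Weights: 4 li L, 5 ta L, 6 ne: H.
  The penult (syllable 5, ta) is light, so stress falls on the antepenult (syllable 4, li).
  → primary stress on syllable 4.

yes: 3→4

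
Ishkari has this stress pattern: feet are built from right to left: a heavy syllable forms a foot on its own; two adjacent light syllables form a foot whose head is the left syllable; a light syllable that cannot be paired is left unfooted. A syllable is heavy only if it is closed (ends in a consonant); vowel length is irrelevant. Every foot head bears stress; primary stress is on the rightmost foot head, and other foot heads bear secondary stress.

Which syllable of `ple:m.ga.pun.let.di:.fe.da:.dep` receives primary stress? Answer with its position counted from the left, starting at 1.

Weights: 1 ple:m H, 2 ga L, 3 pun H, 4 let H, 5 di: L, 6 fe L, 7 da: L, 8 dep H.
Parse right to left (heavy = foot alone; LL = one foot; stranded L unfooted): (ˈple:m) ga (ˈpun) (ˈlet) di: (ˈfe.da:) (ˈdep).
Foot heads: 1, 3, 4, 6, 8.
Primary stress on the rightmost head = syllable 8.
Primary stress: syllable 8 → ple:m.ga.pun.let.di:.fe.da:.ˈdep.

8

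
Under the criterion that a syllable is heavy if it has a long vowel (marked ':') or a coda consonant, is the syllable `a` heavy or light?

`a`: short vowel, open (no coda). Short vowel, open → light.

light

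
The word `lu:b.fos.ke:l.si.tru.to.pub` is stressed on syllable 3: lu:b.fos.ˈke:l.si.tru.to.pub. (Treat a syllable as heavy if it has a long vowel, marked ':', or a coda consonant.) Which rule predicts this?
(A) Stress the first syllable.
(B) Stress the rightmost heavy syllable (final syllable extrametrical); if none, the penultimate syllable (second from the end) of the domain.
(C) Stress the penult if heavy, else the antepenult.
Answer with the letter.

B

Rule A → syllable 1 (observed: 3).
Rule B → syllable 3 ✓.
Rule C → syllable 5 (observed: 3).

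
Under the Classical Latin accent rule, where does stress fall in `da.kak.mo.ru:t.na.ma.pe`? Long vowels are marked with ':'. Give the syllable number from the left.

Classical Latin: stress the penult if heavy (long vowel or closed), else the antepenult.
Weights: 5 na L, 6 ma L, 7 pe L.
The penult (syllable 6, ma) is light, so stress falls on the antepenult (syllable 5, na).
Stress on syllable 5: da.kak.mo.ru:t.ˈna.ma.pe.

5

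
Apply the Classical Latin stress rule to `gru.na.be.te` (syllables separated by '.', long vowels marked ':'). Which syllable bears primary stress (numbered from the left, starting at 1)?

Classical Latin: stress the penult if heavy (long vowel or closed), else the antepenult.
Weights: 2 na L, 3 be L, 4 te L.
The penult (syllable 3, be) is light, so stress falls on the antepenult (syllable 2, na).
Stress on syllable 2: gru.ˈna.be.te.

2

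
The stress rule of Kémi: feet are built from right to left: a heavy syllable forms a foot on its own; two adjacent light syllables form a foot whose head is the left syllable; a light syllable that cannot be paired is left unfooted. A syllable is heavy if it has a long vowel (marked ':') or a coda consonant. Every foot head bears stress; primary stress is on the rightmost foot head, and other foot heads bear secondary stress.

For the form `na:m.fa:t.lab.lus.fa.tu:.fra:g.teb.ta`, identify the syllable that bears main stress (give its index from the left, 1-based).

Weights: 1 na:m H, 2 fa:t H, 3 lab H, 4 lus H, 5 fa L, 6 tu: H, 7 fra:g H, 8 teb H, 9 ta L.
Parse right to left (heavy = foot alone; LL = one foot; stranded L unfooted): (ˈna:m) (ˈfa:t) (ˈlab) (ˈlus) fa (ˈtu:) (ˈfra:g) (ˈteb) ta.
Foot heads: 1, 2, 3, 4, 6, 7, 8.
Primary stress on the rightmost head = syllable 8.
Primary stress: syllable 8 → na:m.fa:t.lab.lus.fa.tu:.fra:g.ˈteb.ta.

8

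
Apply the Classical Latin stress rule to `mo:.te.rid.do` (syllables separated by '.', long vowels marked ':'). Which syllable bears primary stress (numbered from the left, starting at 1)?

3

Classical Latin: stress the penult if heavy (long vowel or closed), else the antepenult.
Weights: 2 te L, 3 rid H, 4 do L.
The penult (syllable 3, rid) is heavy, so it takes stress.
Stress on syllable 3: mo:.te.ˈrid.do.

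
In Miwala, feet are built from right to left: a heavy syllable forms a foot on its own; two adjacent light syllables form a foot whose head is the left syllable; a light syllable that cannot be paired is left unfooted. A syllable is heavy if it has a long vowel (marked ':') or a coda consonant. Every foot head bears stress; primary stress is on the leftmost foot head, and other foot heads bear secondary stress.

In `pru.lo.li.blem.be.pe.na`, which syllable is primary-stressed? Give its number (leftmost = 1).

Weights: 1 pru L, 2 lo L, 3 li L, 4 blem H, 5 be L, 6 pe L, 7 na L.
Parse right to left (heavy = foot alone; LL = one foot; stranded L unfooted): pru (ˈlo.li) (ˈblem) be (ˈpe.na).
Foot heads: 2, 4, 6.
Primary stress on the leftmost head = syllable 2.
Primary stress: syllable 2 → pru.ˈlo.li.blem.be.pe.na.

2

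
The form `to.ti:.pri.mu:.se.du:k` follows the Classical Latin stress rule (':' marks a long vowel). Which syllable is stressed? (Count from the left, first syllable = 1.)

4

Classical Latin: stress the penult if heavy (long vowel or closed), else the antepenult.
Weights: 4 mu: H, 5 se L, 6 du:k H.
The penult (syllable 5, se) is light, so stress falls on the antepenult (syllable 4, mu:).
Stress on syllable 4: to.ti:.pri.ˈmu:.se.du:k.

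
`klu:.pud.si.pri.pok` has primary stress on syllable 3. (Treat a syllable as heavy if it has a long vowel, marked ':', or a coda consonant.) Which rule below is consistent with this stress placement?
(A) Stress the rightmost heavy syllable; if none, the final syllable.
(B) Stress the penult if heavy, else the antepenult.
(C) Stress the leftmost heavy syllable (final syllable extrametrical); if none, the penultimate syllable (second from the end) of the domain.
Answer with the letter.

B

Rule A → syllable 5 (observed: 3).
Rule B → syllable 3 ✓.
Rule C → syllable 1 (observed: 3).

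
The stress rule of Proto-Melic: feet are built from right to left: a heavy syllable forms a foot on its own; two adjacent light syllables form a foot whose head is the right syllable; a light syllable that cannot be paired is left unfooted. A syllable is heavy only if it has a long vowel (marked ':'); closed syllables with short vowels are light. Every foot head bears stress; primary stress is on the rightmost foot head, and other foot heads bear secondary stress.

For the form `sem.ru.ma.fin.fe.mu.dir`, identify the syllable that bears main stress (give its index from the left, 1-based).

7

Weights: 1 sem L, 2 ru L, 3 ma L, 4 fin L, 5 fe L, 6 mu L, 7 dir L.
Parse right to left (heavy = foot alone; LL = one foot; stranded L unfooted): sem (ru.ˈma) (fin.ˈfe) (mu.ˈdir).
Foot heads: 3, 5, 7.
Primary stress on the rightmost head = syllable 7.
Primary stress: syllable 7 → sem.ru.ma.fin.fe.mu.ˈdir.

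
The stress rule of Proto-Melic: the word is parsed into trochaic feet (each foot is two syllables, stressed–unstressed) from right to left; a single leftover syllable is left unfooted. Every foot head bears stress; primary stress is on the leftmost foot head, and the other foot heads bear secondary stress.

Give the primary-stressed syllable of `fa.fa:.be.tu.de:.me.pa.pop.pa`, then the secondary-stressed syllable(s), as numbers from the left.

Parse right to left into trochaic (ˈσσ) feet: fa (ˈfa:.be) (ˈtu.de:) (ˈme.pa) (ˈpop.pa). Syllable 1 is left unfooted.
Foot heads (stressed positions): 2, 4, 6, 8.
End Rule Leftmost: primary stress on the leftmost head = syllable 2.
Secondary stress on 4, 6, 8: fa.ˈfa:.be.ˌtu.de:.ˌme.pa.ˌpop.pa.

primary 2, secondary 4, 6, 8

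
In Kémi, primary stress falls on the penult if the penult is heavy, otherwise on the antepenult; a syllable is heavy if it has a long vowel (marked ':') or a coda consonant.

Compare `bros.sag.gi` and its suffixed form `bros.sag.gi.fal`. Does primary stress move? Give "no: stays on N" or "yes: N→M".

no: stays on 2

Base `bros.sag.gi` (3 syllables):
  Weights: 1 bros H, 2 sag H, 3 gi L.
  The penult (syllable 2, sag) is heavy, so it takes stress.
  → primary stress on syllable 2.
Suffixed `bros.sag.gi.fal` (4 syllables):
  Weights: 2 sag H, 3 gi L, 4 fal H.
  The penult (syllable 3, gi) is light, so stress falls on the antepenult (syllable 2, sag).
  → primary stress on syllable 2.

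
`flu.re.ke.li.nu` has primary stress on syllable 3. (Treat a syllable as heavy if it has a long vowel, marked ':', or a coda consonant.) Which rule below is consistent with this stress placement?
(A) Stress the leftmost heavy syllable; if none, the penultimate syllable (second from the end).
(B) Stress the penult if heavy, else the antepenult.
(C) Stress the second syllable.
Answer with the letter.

Rule A → syllable 4 (observed: 3).
Rule B → syllable 3 ✓.
Rule C → syllable 2 (observed: 3).

B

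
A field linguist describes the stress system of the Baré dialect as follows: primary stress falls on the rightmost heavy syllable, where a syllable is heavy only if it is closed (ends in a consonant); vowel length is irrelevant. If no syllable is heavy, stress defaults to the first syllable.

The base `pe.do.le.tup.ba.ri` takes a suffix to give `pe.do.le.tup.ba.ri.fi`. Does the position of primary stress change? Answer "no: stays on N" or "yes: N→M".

no: stays on 4

Base `pe.do.le.tup.ba.ri` (6 syllables):
  Weights: 1 pe L, 2 do L, 3 le L, 4 tup H, 5 ba L, 6 ri L.
  Heavy syllables in the domain: 4. The rightmost is syllable 4 (tup).
  → primary stress on syllable 4.
Suffixed `pe.do.le.tup.ba.ri.fi` (7 syllables):
  Weights: 1 pe L, 2 do L, 3 le L, 4 tup H, 5 ba L, 6 ri L, 7 fi L.
  Heavy syllables in the domain: 4. The rightmost is syllable 4 (tup).
  → primary stress on syllable 4.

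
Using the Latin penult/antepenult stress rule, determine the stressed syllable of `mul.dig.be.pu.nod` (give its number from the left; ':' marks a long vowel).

Classical Latin: stress the penult if heavy (long vowel or closed), else the antepenult.
Weights: 3 be L, 4 pu L, 5 nod H.
The penult (syllable 4, pu) is light, so stress falls on the antepenult (syllable 3, be).
Stress on syllable 3: mul.dig.ˈbe.pu.nod.

3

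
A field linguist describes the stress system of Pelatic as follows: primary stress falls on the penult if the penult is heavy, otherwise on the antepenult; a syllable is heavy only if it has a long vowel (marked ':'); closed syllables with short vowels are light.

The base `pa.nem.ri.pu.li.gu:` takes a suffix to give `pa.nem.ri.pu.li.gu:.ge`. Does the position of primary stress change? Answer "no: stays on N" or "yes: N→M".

Base `pa.nem.ri.pu.li.gu:` (6 syllables):
  Weights: 4 pu L, 5 li L, 6 gu: H.
  The penult (syllable 5, li) is light, so stress falls on the antepenult (syllable 4, pu).
  → primary stress on syllable 4.
Suffixed `pa.nem.ri.pu.li.gu:.ge` (7 syllables):
  Weights: 5 li L, 6 gu: H, 7 ge L.
  The penult (syllable 6, gu:) is heavy, so it takes stress.
  → primary stress on syllable 6.

yes: 4→6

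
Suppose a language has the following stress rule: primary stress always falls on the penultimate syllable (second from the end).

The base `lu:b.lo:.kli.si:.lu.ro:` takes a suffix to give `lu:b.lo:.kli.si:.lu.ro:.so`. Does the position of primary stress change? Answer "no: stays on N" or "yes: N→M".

yes: 5→6

Base `lu:b.lo:.kli.si:.lu.ro:` (6 syllables):
  The word has 6 syllables; the penultimate syllable (second from the end) is syllable 5 (lu).
  → primary stress on syllable 5.
Suffixed `lu:b.lo:.kli.si:.lu.ro:.so` (7 syllables):
  The word has 7 syllables; the penultimate syllable (second from the end) is syllable 6 (ro:).
  → primary stress on syllable 6.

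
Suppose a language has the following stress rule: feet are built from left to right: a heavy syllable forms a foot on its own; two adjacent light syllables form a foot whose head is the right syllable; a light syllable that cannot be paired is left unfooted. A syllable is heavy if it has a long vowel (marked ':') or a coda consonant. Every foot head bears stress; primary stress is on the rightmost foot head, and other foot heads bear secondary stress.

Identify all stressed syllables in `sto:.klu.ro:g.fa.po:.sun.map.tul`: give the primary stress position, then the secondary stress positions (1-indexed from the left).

primary 8, secondary 1, 3, 5, 6, 7

Weights: 1 sto: H, 2 klu L, 3 ro:g H, 4 fa L, 5 po: H, 6 sun H, 7 map H, 8 tul H.
Parse left to right (heavy = foot alone; LL = one foot; stranded L unfooted): (ˈsto:) klu (ˈro:g) fa (ˈpo:) (ˈsun) (ˈmap) (ˈtul).
Foot heads: 1, 3, 5, 6, 7, 8.
Primary stress on the rightmost head = syllable 8.
Secondary stress on 1, 3, 5, 6, 7: ˌsto:.klu.ˌro:g.fa.ˌpo:.ˌsun.ˌmap.ˈtul.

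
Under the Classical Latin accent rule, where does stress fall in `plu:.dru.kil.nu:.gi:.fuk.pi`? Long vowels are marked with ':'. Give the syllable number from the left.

Classical Latin: stress the penult if heavy (long vowel or closed), else the antepenult.
Weights: 5 gi: H, 6 fuk H, 7 pi L.
The penult (syllable 6, fuk) is heavy, so it takes stress.
Stress on syllable 6: plu:.dru.kil.nu:.gi:.ˈfuk.pi.

6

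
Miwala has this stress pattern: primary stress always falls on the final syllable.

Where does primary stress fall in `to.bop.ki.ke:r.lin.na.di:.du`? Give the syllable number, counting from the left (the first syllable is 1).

The word has 8 syllables; the final syllable is syllable 8 (du).
Primary stress: syllable 8 → to.bop.ki.ke:r.lin.na.di:.ˈdu.

8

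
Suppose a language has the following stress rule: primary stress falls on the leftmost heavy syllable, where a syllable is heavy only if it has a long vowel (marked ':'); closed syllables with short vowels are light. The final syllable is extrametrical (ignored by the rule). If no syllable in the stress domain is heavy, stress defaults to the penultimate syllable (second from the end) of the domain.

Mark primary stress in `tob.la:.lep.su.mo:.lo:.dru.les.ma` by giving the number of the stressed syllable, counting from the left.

The final syllable (9, ma) is extrametrical; the stress domain is syllables 1–8.
Weights: 1 tob L, 2 la: H, 3 lep L, 4 su L, 5 mo: H, 6 lo: H, 7 dru L, 8 les L.
Heavy syllables in the domain: 2, 5, 6. The leftmost is syllable 2 (la:).
Primary stress: syllable 2 → tob.ˈla:.lep.su.mo:.lo:.dru.les.ma.

2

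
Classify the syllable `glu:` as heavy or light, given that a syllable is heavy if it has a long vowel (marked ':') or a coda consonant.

`glu:`: long vowel, open (no coda). Long vowel → heavy.

heavy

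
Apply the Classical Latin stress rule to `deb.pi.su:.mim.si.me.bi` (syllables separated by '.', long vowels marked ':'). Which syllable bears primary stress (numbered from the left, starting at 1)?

Classical Latin: stress the penult if heavy (long vowel or closed), else the antepenult.
Weights: 5 si L, 6 me L, 7 bi L.
The penult (syllable 6, me) is light, so stress falls on the antepenult (syllable 5, si).
Stress on syllable 5: deb.pi.su:.mim.ˈsi.me.bi.

5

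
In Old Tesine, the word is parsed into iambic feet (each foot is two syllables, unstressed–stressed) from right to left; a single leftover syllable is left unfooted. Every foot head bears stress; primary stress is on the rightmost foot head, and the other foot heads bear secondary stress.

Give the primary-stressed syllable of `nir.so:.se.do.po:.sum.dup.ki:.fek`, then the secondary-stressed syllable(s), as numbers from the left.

primary 9, secondary 3, 5, 7

Parse right to left into iambic (σˈσ) feet: nir (so:.ˈse) (do.ˈpo:) (sum.ˈdup) (ki:.ˈfek). Syllable 1 is left unfooted.
Foot heads (stressed positions): 3, 5, 7, 9.
End Rule Rightmost: primary stress on the rightmost head = syllable 9.
Secondary stress on 3, 5, 7: nir.so:.ˌse.do.ˌpo:.sum.ˌdup.ki:.ˈfek.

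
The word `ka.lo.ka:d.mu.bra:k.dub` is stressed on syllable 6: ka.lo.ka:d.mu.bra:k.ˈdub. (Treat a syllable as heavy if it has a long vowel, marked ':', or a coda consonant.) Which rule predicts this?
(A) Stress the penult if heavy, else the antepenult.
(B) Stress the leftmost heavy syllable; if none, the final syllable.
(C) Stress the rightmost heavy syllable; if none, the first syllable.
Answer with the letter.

C

Rule A → syllable 5 (observed: 6).
Rule B → syllable 3 (observed: 6).
Rule C → syllable 6 ✓.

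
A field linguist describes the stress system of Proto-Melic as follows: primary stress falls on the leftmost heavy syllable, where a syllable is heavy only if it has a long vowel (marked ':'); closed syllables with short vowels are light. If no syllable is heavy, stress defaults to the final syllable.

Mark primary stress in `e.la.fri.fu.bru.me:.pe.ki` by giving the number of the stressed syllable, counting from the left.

Weights: 1 e L, 2 la L, 3 fri L, 4 fu L, 5 bru L, 6 me: H, 7 pe L, 8 ki L.
Heavy syllables in the domain: 6. The leftmost is syllable 6 (me:).
Primary stress: syllable 6 → e.la.fri.fu.bru.ˈme:.pe.ki.

6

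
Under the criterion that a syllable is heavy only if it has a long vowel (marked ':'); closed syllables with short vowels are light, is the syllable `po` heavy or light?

`po`: short vowel, open (no coda). Short vowel → light.

light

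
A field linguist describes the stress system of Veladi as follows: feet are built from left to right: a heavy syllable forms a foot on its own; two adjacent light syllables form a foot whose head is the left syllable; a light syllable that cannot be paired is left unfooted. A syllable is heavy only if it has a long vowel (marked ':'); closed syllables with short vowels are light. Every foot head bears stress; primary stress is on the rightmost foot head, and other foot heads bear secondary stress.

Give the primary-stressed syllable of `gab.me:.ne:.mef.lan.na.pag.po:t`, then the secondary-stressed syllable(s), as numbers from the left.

primary 8, secondary 2, 3, 4, 6

Weights: 1 gab L, 2 me: H, 3 ne: H, 4 mef L, 5 lan L, 6 na L, 7 pag L, 8 po:t H.
Parse left to right (heavy = foot alone; LL = one foot; stranded L unfooted): gab (ˈme:) (ˈne:) (ˈmef.lan) (ˈna.pag) (ˈpo:t).
Foot heads: 2, 3, 4, 6, 8.
Primary stress on the rightmost head = syllable 8.
Secondary stress on 2, 3, 4, 6: gab.ˌme:.ˌne:.ˌmef.lan.ˌna.pag.ˈpo:t.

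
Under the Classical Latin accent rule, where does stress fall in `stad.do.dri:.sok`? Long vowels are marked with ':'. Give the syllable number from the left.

3

Classical Latin: stress the penult if heavy (long vowel or closed), else the antepenult.
Weights: 2 do L, 3 dri: H, 4 sok H.
The penult (syllable 3, dri:) is heavy, so it takes stress.
Stress on syllable 3: stad.do.ˈdri:.sok.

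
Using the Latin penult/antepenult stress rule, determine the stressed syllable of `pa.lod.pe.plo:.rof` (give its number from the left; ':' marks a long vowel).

4

Classical Latin: stress the penult if heavy (long vowel or closed), else the antepenult.
Weights: 3 pe L, 4 plo: H, 5 rof H.
The penult (syllable 4, plo:) is heavy, so it takes stress.
Stress on syllable 4: pa.lod.pe.ˈplo:.rof.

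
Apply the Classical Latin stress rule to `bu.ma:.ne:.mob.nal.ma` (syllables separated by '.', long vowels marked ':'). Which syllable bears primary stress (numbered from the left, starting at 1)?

Classical Latin: stress the penult if heavy (long vowel or closed), else the antepenult.
Weights: 4 mob H, 5 nal H, 6 ma L.
The penult (syllable 5, nal) is heavy, so it takes stress.
Stress on syllable 5: bu.ma:.ne:.mob.ˈnal.ma.

5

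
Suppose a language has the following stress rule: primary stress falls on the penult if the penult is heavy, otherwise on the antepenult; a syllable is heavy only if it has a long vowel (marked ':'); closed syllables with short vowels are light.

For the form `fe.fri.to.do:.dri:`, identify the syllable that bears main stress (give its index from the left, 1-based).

Weights: 3 to L, 4 do: H, 5 dri: H.
The penult (syllable 4, do:) is heavy, so it takes stress.
Primary stress: syllable 4 → fe.fri.to.ˈdo:.dri:.

4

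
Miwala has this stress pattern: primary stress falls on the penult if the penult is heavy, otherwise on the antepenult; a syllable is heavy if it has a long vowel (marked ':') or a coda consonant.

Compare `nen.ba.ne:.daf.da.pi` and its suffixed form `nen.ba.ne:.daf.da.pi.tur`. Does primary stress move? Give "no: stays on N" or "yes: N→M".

yes: 4→5

Base `nen.ba.ne:.daf.da.pi` (6 syllables):
  Weights: 4 daf H, 5 da L, 6 pi L.
  The penult (syllable 5, da) is light, so stress falls on the antepenult (syllable 4, daf).
  → primary stress on syllable 4.
Suffixed `nen.ba.ne:.daf.da.pi.tur` (7 syllables):
  Weights: 5 da L, 6 pi L, 7 tur H.
  The penult (syllable 6, pi) is light, so stress falls on the antepenult (syllable 5, da).
  → primary stress on syllable 5.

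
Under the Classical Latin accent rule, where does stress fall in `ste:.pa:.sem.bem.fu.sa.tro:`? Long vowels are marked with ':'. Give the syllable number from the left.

Classical Latin: stress the penult if heavy (long vowel or closed), else the antepenult.
Weights: 5 fu L, 6 sa L, 7 tro: H.
The penult (syllable 6, sa) is light, so stress falls on the antepenult (syllable 5, fu).
Stress on syllable 5: ste:.pa:.sem.bem.ˈfu.sa.tro:.

5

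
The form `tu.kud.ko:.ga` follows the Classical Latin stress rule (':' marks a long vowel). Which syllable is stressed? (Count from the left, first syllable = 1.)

Classical Latin: stress the penult if heavy (long vowel or closed), else the antepenult.
Weights: 2 kud H, 3 ko: H, 4 ga L.
The penult (syllable 3, ko:) is heavy, so it takes stress.
Stress on syllable 3: tu.kud.ˈko:.ga.

3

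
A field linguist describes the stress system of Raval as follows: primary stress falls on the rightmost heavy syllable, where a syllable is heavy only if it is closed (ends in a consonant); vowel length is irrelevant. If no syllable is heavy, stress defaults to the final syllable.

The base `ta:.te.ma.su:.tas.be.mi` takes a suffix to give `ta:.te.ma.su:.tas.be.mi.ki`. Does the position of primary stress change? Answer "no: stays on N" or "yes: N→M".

no: stays on 5

Base `ta:.te.ma.su:.tas.be.mi` (7 syllables):
  Weights: 1 ta: L, 2 te L, 3 ma L, 4 su: L, 5 tas H, 6 be L, 7 mi L.
  Heavy syllables in the domain: 5. The rightmost is syllable 5 (tas).
  → primary stress on syllable 5.
Suffixed `ta:.te.ma.su:.tas.be.mi.ki` (8 syllables):
  Weights: 1 ta: L, 2 te L, 3 ma L, 4 su: L, 5 tas H, 6 be L, 7 mi L, 8 ki L.
  Heavy syllables in the domain: 5. The rightmost is syllable 5 (tas).
  → primary stress on syllable 5.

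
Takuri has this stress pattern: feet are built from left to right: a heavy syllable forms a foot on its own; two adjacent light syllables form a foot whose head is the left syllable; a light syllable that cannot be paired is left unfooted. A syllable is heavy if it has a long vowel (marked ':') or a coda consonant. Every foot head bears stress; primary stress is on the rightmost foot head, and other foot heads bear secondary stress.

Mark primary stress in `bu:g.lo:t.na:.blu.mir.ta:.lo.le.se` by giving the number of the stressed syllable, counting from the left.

7

Weights: 1 bu:g H, 2 lo:t H, 3 na: H, 4 blu L, 5 mir H, 6 ta: H, 7 lo L, 8 le L, 9 se L.
Parse left to right (heavy = foot alone; LL = one foot; stranded L unfooted): (ˈbu:g) (ˈlo:t) (ˈna:) blu (ˈmir) (ˈta:) (ˈlo.le) se.
Foot heads: 1, 2, 3, 5, 6, 7.
Primary stress on the rightmost head = syllable 7.
Primary stress: syllable 7 → bu:g.lo:t.na:.blu.mir.ta:.ˈlo.le.se.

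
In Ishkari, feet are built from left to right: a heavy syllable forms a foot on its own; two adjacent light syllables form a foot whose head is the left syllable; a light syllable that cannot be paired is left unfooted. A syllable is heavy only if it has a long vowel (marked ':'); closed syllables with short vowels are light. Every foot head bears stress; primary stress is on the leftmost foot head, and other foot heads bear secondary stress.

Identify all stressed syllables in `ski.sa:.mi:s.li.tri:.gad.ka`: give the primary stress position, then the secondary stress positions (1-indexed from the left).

primary 2, secondary 3, 5, 6

Weights: 1 ski L, 2 sa: H, 3 mi:s H, 4 li L, 5 tri: H, 6 gad L, 7 ka L.
Parse left to right (heavy = foot alone; LL = one foot; stranded L unfooted): ski (ˈsa:) (ˈmi:s) li (ˈtri:) (ˈgad.ka).
Foot heads: 2, 3, 5, 6.
Primary stress on the leftmost head = syllable 2.
Secondary stress on 3, 5, 6: ski.ˈsa:.ˌmi:s.li.ˌtri:.ˌgad.ka.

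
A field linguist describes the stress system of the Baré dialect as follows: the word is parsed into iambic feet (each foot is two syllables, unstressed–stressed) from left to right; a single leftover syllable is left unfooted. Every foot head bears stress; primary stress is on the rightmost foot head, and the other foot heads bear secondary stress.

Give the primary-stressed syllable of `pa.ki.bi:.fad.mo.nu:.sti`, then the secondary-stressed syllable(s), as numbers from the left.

Parse left to right into iambic (σˈσ) feet: (pa.ˈki) (bi:.ˈfad) (mo.ˈnu:) sti. Syllable 7 is left unfooted.
Foot heads (stressed positions): 2, 4, 6.
End Rule Rightmost: primary stress on the rightmost head = syllable 6.
Secondary stress on 2, 4: pa.ˌki.bi:.ˌfad.mo.ˈnu:.sti.

primary 6, secondary 2, 4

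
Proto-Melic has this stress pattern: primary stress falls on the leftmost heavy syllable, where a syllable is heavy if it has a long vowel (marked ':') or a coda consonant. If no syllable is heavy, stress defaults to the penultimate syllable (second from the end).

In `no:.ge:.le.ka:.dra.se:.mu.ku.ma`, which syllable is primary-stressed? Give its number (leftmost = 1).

Weights: 1 no: H, 2 ge: H, 3 le L, 4 ka: H, 5 dra L, 6 se: H, 7 mu L, 8 ku L, 9 ma L.
Heavy syllables in the domain: 1, 2, 4, 6. The leftmost is syllable 1 (no:).
Primary stress: syllable 1 → ˈno:.ge:.le.ka:.dra.se:.mu.ku.ma.

1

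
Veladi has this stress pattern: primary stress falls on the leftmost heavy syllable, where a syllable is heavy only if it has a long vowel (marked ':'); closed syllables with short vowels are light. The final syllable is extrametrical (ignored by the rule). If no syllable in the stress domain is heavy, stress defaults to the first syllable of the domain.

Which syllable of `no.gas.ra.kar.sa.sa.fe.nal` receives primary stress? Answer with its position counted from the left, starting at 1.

1

The final syllable (8, nal) is extrametrical; the stress domain is syllables 1–7.
Weights: 1 no L, 2 gas L, 3 ra L, 4 kar L, 5 sa L, 6 sa L, 7 fe L.
No heavy syllable in the domain; default to the first syllable of the domain = syllable 1.
Primary stress: syllable 1 → ˈno.gas.ra.kar.sa.sa.fe.nal.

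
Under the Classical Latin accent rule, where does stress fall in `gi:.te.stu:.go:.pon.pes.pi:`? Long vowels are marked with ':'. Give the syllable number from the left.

6

Classical Latin: stress the penult if heavy (long vowel or closed), else the antepenult.
Weights: 5 pon H, 6 pes H, 7 pi: H.
The penult (syllable 6, pes) is heavy, so it takes stress.
Stress on syllable 6: gi:.te.stu:.go:.pon.ˈpes.pi:.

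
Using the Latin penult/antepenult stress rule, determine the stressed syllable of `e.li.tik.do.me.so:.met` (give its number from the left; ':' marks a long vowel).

6

Classical Latin: stress the penult if heavy (long vowel or closed), else the antepenult.
Weights: 5 me L, 6 so: H, 7 met H.
The penult (syllable 6, so:) is heavy, so it takes stress.
Stress on syllable 6: e.li.tik.do.me.ˈso:.met.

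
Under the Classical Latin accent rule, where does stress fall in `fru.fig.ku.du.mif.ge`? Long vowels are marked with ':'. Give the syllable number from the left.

5

Classical Latin: stress the penult if heavy (long vowel or closed), else the antepenult.
Weights: 4 du L, 5 mif H, 6 ge L.
The penult (syllable 5, mif) is heavy, so it takes stress.
Stress on syllable 5: fru.fig.ku.du.ˈmif.ge.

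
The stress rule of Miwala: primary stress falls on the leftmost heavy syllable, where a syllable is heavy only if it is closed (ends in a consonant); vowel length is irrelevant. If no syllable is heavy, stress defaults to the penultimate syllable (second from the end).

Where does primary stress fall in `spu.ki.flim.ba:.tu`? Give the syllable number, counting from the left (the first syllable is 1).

Weights: 1 spu L, 2 ki L, 3 flim H, 4 ba: L, 5 tu L.
Heavy syllables in the domain: 3. The leftmost is syllable 3 (flim).
Primary stress: syllable 3 → spu.ki.ˈflim.ba:.tu.

3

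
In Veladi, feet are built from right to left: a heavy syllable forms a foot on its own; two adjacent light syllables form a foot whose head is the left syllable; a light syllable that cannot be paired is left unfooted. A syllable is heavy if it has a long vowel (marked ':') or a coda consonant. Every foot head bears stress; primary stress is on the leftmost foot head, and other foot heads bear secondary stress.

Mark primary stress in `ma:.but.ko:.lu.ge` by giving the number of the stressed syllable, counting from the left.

1

Weights: 1 ma: H, 2 but H, 3 ko: H, 4 lu L, 5 ge L.
Parse right to left (heavy = foot alone; LL = one foot; stranded L unfooted): (ˈma:) (ˈbut) (ˈko:) (ˈlu.ge).
Foot heads: 1, 2, 3, 4.
Primary stress on the leftmost head = syllable 1.
Primary stress: syllable 1 → ˈma:.but.ko:.lu.ge.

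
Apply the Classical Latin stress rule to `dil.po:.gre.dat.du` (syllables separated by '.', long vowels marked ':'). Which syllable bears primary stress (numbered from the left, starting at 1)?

4

Classical Latin: stress the penult if heavy (long vowel or closed), else the antepenult.
Weights: 3 gre L, 4 dat H, 5 du L.
The penult (syllable 4, dat) is heavy, so it takes stress.
Stress on syllable 4: dil.po:.gre.ˈdat.du.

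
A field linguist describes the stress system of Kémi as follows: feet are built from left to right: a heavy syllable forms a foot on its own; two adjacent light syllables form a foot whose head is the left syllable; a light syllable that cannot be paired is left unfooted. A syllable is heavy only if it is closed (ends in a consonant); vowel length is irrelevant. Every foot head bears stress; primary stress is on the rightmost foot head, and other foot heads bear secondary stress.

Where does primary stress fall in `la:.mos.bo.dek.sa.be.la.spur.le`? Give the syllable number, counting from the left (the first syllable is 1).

Weights: 1 la: L, 2 mos H, 3 bo L, 4 dek H, 5 sa L, 6 be L, 7 la L, 8 spur H, 9 le L.
Parse left to right (heavy = foot alone; LL = one foot; stranded L unfooted): la: (ˈmos) bo (ˈdek) (ˈsa.be) la (ˈspur) le.
Foot heads: 2, 4, 5, 8.
Primary stress on the rightmost head = syllable 8.
Primary stress: syllable 8 → la:.mos.bo.dek.sa.be.la.ˈspur.le.

8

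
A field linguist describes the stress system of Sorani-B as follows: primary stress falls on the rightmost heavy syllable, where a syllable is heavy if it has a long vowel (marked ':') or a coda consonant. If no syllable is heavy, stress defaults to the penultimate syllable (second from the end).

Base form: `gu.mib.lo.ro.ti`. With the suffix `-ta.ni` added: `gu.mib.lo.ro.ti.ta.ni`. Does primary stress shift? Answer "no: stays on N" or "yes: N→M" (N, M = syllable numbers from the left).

no: stays on 2

Base `gu.mib.lo.ro.ti` (5 syllables):
  Weights: 1 gu L, 2 mib H, 3 lo L, 4 ro L, 5 ti L.
  Heavy syllables in the domain: 2. The rightmost is syllable 2 (mib).
  → primary stress on syllable 2.
Suffixed `gu.mib.lo.ro.ti.ta.ni` (7 syllables):
  Weights: 1 gu L, 2 mib H, 3 lo L, 4 ro L, 5 ti L, 6 ta L, 7 ni L.
  Heavy syllables in the domain: 2. The rightmost is syllable 2 (mib).
  → primary stress on syllable 2.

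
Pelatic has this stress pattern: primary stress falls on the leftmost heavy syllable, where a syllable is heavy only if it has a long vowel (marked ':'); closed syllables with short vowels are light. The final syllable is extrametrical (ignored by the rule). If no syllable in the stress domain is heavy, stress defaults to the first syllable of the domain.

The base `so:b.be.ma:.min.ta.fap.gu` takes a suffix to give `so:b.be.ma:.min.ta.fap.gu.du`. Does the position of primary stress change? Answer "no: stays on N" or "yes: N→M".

Base `so:b.be.ma:.min.ta.fap.gu` (7 syllables):
  The final syllable (7, gu) is extrametrical; the stress domain is syllables 1–6.
  Weights: 1 so:b H, 2 be L, 3 ma: H, 4 min L, 5 ta L, 6 fap L.
  Heavy syllables in the domain: 1, 3. The leftmost is syllable 1 (so:b).
  → primary stress on syllable 1.
Suffixed `so:b.be.ma:.min.ta.fap.gu.du` (8 syllables):
  The final syllable (8, du) is extrametrical; the stress domain is syllables 1–7.
  Weights: 1 so:b H, 2 be L, 3 ma: H, 4 min L, 5 ta L, 6 fap L, 7 gu L.
  Heavy syllables in the domain: 1, 3. The leftmost is syllable 1 (so:b).
  → primary stress on syllable 1.

no: stays on 1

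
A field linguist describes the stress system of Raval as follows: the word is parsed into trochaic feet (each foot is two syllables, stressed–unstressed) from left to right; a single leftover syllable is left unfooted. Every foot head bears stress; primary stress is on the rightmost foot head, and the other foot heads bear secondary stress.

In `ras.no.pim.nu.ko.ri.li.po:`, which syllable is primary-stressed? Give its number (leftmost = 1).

Parse left to right into trochaic (ˈσσ) feet: (ˈras.no) (ˈpim.nu) (ˈko.ri) (ˈli.po:).
Foot heads (stressed positions): 1, 3, 5, 7.
End Rule Rightmost: primary stress on the rightmost head = syllable 7.
Primary stress: syllable 7 → ras.no.pim.nu.ko.ri.ˈli.po:.

7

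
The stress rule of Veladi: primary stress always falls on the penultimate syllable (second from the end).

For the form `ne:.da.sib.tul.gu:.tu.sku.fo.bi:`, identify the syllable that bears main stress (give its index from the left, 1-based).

8

The word has 9 syllables; the penultimate syllable (second from the end) is syllable 8 (fo).
Primary stress: syllable 8 → ne:.da.sib.tul.gu:.tu.sku.ˈfo.bi:.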